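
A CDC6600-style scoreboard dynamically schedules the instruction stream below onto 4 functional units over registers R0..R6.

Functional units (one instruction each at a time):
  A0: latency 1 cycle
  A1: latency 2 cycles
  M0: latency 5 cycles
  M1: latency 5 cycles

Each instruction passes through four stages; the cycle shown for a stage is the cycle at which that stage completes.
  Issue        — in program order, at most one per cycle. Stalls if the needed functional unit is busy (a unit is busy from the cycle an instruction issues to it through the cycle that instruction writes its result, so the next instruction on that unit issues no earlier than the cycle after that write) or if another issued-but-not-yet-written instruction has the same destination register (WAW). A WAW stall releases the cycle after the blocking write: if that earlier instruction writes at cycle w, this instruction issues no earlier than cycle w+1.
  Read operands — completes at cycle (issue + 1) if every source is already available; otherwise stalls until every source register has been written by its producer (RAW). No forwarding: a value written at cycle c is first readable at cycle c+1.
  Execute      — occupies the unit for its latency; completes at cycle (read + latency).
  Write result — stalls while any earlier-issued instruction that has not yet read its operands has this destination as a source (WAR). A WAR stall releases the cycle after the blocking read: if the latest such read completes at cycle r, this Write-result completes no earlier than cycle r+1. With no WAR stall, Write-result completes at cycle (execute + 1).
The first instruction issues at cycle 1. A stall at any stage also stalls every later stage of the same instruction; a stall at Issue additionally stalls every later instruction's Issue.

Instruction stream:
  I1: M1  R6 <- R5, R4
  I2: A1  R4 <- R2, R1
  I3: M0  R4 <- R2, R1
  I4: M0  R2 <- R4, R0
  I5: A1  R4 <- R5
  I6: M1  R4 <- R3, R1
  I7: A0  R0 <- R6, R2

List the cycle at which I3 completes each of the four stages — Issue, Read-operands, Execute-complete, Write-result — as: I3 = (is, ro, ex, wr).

cycle 1: I1→M1
cycle 2: I1 RO | I2→A1
cycle 3: I2 RO
cycle 5: I2 EX
cycle 6: I2 WR R4
cycle 7: I1 EX | I3→M0
cycle 8: I1 WR R6 | I3 RO
cycle 13: I3 EX
cycle 14: I3 WR R4
cycle 15: I4→M0
cycle 16: I4 RO | I5→A1
cycle 17: I5 RO
cycle 19: I5 EX
cycle 20: I5 WR R4
cycle 21: I4 EX | I6→M1
cycle 22: I4 WR R2 | I6 RO | I7→A0
cycle 23: I7 RO
cycle 24: I7 EX
cycle 25: I7 WR R0
cycle 27: I6 EX
cycle 28: I6 WR R4

I3 = (7, 8, 13, 14)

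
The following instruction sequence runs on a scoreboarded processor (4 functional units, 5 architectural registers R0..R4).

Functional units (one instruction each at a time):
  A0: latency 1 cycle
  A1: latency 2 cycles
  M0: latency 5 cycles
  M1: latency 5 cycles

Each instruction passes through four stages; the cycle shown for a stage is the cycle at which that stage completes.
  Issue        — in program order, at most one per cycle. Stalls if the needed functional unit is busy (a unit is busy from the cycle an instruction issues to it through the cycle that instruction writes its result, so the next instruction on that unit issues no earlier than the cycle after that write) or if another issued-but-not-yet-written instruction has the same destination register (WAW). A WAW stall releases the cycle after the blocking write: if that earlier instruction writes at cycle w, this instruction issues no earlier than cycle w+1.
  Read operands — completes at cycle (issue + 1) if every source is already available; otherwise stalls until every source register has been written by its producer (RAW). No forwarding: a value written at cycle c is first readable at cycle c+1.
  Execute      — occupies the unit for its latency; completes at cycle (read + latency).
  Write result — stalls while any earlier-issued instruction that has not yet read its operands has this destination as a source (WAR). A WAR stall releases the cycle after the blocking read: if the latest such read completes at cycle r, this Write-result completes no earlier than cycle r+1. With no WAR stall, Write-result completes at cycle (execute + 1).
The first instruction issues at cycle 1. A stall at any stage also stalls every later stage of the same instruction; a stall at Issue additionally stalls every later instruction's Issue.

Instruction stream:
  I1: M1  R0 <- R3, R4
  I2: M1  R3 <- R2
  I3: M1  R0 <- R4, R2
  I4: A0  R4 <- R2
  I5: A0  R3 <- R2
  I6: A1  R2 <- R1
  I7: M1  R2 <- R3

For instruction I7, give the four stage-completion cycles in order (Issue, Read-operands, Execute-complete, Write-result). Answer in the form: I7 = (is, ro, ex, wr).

I1: IS=1 RO=2 EX=7 WR=8
I2: IS=9 RO=10 EX=15 WR=16  [struct: M1 busy until I1 writes@8]
I3: IS=17 RO=18 EX=23 WR=24  [struct: M1 busy until I2 writes@16]
I4: IS=18 RO=19 EX=20 WR=21
I5: IS=22 RO=23 EX=24 WR=25  [struct: A0 busy until I4 writes@21]
I6: IS=23 RO=24 EX=26 WR=27
I7: IS=28 RO=29 EX=34 WR=35  [WAW R2: wait I6 write@27]

I7 = (28, 29, 34, 35)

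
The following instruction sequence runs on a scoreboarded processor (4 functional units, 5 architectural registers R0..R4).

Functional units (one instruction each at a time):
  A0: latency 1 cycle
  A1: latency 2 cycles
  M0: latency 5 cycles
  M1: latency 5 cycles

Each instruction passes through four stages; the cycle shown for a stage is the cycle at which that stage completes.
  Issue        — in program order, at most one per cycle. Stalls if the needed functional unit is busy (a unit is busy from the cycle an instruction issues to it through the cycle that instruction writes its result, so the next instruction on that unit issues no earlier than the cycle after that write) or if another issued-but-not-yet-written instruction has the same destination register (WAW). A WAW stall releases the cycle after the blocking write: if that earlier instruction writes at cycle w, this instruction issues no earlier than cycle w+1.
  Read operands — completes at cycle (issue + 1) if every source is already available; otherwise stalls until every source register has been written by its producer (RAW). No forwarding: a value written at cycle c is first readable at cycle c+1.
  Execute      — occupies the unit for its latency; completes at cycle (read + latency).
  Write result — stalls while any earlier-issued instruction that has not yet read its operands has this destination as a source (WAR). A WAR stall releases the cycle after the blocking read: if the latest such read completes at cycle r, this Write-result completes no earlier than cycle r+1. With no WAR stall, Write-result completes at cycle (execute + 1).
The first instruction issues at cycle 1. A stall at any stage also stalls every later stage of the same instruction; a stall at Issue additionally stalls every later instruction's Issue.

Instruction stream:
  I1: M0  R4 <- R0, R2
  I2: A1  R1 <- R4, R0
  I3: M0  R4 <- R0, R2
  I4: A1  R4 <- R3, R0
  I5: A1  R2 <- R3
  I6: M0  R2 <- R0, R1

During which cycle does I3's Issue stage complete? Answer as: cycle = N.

cycle = 9

t=1  I1 issues→M0
t=2  I1 reads; I2 issues→A1
t=7  I1 exec-done
t=8  I1 writes R4
t=9  I2 reads; I3 issues→M0
t=10  I3 reads
t=11  I2 exec-done
t=12  I2 writes R1
t=15  I3 exec-done
t=16  I3 writes R4
t=17  I4 issues→A1
t=18  I4 reads
t=20  I4 exec-done
t=21  I4 writes R4
t=22  I5 issues→A1
t=23  I5 reads
t=25  I5 exec-done
t=26  I5 writes R2
t=27  I6 issues→M0
t=28  I6 reads
t=33  I6 exec-done
t=34  I6 writes R2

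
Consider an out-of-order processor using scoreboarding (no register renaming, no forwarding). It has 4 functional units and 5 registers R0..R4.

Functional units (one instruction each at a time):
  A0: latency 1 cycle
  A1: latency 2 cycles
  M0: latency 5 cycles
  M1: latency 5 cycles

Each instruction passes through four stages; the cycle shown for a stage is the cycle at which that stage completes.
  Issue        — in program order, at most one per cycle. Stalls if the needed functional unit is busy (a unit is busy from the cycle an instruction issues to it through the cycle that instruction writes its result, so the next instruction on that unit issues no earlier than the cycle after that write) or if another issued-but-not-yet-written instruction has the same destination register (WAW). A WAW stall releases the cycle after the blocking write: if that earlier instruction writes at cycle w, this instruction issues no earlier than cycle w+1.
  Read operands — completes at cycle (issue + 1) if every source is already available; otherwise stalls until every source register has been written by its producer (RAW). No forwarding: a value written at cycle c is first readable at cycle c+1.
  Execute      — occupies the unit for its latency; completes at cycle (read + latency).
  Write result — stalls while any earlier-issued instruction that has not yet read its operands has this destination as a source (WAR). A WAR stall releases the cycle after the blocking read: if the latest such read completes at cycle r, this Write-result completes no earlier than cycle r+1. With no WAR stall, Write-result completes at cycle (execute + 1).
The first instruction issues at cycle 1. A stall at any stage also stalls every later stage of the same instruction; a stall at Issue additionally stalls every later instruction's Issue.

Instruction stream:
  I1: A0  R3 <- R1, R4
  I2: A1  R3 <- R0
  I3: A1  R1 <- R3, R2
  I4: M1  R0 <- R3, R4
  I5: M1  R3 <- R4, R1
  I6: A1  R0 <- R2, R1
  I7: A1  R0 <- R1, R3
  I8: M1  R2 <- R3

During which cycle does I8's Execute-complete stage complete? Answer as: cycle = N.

cycle = 33

[1] I1→A0
[2] I1 RO
[3] I1 EX
[4] I1 WR R3
[5] I2→A1
[6] I2 RO
[8] I2 EX
[9] I2 WR R3
[10] I3→A1
[11] I3 RO, I4→M1
[12] I4 RO
[13] I3 EX
[14] I3 WR R1
[17] I4 EX
[18] I4 WR R0
[19] I5→M1
[20] I5 RO, I6→A1
[21] I6 RO
[23] I6 EX
[24] I6 WR R0
[25] I5 EX, I7→A1
[26] I5 WR R3
[27] I7 RO, I8→M1
[28] I8 RO
[29] I7 EX
[30] I7 WR R0
[33] I8 EX
[34] I8 WR R2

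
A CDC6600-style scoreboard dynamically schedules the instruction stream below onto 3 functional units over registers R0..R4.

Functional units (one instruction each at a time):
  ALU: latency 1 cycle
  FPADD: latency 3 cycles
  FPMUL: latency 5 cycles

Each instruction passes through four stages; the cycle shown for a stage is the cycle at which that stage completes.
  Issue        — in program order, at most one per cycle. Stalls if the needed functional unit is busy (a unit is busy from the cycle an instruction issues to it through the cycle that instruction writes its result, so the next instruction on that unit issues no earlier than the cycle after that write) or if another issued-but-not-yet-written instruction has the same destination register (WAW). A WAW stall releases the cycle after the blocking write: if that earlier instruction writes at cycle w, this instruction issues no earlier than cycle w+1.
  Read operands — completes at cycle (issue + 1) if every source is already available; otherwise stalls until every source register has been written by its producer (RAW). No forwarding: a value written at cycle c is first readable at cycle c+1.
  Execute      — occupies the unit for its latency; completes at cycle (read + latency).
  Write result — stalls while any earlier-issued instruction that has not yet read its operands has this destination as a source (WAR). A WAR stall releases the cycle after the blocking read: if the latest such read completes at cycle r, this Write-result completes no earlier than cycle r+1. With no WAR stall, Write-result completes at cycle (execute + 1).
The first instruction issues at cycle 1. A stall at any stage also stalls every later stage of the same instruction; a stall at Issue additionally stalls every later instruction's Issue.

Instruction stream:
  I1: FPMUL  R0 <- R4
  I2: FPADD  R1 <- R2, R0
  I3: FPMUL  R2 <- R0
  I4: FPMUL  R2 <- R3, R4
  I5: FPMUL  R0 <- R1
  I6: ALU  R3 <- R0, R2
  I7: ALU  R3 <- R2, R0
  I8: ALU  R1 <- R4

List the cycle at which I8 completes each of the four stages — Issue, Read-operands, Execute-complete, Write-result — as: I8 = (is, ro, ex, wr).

I8 = (40, 41, 42, 43)

cycle 1: I1 dispatched to FPMUL
cycle 2: I1 operands ready; I2 dispatched to FPADD
cycle 7: I1 complete
cycle 8: R0←I1
cycle 9: I2 operands ready; I3 dispatched to FPMUL
cycle 10: I3 operands ready
cycle 12: I2 complete
cycle 13: R1←I2
cycle 15: I3 complete
cycle 16: R2←I3
cycle 17: I4 dispatched to FPMUL
cycle 18: I4 operands ready
cycle 23: I4 complete
cycle 24: R2←I4
cycle 25: I5 dispatched to FPMUL
cycle 26: I5 operands ready; I6 dispatched to ALU
cycle 31: I5 complete
cycle 32: R0←I5
cycle 33: I6 operands ready
cycle 34: I6 complete
cycle 35: R3←I6
cycle 36: I7 dispatched to ALU
cycle 37: I7 operands ready
cycle 38: I7 complete
cycle 39: R3←I7
cycle 40: I8 dispatched to ALU
cycle 41: I8 operands ready
cycle 42: I8 complete
cycle 43: R1←I8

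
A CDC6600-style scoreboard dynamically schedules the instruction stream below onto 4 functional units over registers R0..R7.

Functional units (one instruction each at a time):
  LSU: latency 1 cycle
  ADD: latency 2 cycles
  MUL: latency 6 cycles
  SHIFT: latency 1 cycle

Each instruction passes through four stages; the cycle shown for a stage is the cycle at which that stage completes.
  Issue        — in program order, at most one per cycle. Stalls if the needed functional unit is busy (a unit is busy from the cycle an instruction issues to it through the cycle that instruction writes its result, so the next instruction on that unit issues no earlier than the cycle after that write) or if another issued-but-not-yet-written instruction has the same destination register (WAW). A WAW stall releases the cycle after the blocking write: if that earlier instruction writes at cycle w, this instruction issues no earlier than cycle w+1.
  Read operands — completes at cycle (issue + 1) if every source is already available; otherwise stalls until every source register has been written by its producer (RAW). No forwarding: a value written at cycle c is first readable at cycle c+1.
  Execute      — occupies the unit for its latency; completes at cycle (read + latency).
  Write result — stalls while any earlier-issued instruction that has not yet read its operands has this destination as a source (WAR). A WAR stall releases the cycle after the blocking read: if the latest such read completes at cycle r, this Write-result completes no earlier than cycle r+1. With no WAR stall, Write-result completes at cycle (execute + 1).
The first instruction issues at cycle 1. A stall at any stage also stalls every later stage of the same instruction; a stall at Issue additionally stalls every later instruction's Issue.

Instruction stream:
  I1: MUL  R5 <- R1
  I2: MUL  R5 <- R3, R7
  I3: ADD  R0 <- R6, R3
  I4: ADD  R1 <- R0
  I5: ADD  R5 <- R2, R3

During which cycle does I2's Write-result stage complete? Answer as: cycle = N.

I1  is:1  ro:2  ex:8  wr:9
I2  is:10  ro:11  ex:17  wr:18  — struct: MUL busy until I1 writes@9
I3  is:11  ro:12  ex:14  wr:15
I4  is:16  ro:17  ex:19  wr:20  — struct: ADD busy until I3 writes@15
I5  is:21  ro:22  ex:24  wr:25  — struct: ADD busy until I4 writes@20

cycle = 18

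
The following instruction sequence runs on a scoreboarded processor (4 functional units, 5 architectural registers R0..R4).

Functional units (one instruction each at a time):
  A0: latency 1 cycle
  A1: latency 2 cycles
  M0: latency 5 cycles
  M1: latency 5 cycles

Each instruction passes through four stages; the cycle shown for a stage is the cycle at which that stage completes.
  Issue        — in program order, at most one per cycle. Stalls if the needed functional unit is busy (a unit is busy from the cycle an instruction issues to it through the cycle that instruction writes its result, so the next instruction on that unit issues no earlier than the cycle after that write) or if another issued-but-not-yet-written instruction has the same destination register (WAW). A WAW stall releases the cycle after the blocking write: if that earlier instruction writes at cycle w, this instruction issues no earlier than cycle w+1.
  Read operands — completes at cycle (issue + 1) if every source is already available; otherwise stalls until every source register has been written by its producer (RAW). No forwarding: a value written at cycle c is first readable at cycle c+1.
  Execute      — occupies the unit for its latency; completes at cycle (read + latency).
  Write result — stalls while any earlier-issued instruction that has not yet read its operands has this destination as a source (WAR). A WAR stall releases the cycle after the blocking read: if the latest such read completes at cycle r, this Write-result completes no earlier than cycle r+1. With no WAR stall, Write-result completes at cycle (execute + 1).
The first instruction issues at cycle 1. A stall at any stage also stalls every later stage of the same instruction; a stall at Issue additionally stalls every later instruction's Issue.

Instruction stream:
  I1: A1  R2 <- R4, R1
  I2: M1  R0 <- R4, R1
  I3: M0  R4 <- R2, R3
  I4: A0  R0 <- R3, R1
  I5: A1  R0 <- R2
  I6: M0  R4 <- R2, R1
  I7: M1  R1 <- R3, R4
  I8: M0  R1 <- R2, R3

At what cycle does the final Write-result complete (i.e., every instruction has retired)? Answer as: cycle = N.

[1] I1 issues→A1
[2] I1 reads, I2 issues→M1
[3] I2 reads, I3 issues→M0
[4] I1 exec-done
[5] I1 writes R2
[6] I3 reads
[8] I2 exec-done
[9] I2 writes R0
[10] I4 issues→A0
[11] I3 exec-done, I4 reads
[12] I3 writes R4, I4 exec-done
[13] I4 writes R0
[14] I5 issues→A1
[15] I5 reads, I6 issues→M0
[16] I6 reads, I7 issues→M1
[17] I5 exec-done
[18] I5 writes R0
[21] I6 exec-done
[22] I6 writes R4
[23] I7 reads
[28] I7 exec-done
[29] I7 writes R1
[30] I8 issues→M0
[31] I8 reads
[36] I8 exec-done
[37] I8 writes R1

cycle = 37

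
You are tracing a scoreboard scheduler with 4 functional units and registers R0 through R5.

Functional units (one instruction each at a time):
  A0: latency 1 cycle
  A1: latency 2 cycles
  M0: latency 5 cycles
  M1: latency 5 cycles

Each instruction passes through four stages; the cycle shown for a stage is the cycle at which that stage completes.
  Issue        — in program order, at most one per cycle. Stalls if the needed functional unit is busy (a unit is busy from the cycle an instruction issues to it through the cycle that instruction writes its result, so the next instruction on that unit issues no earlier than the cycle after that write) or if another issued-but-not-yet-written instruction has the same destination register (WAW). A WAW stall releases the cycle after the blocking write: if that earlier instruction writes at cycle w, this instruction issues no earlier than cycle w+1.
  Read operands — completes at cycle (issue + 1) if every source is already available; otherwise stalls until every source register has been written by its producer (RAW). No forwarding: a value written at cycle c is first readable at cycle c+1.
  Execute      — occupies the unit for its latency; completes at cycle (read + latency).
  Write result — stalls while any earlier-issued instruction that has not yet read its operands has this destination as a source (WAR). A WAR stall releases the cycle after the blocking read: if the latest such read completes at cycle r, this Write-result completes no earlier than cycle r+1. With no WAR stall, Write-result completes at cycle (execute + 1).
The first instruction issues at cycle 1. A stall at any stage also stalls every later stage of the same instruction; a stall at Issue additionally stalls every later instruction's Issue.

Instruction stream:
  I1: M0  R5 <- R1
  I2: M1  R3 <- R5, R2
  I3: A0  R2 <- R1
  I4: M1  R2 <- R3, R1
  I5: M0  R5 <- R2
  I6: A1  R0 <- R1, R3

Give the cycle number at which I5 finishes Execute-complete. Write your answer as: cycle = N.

I1  is:1  ro:2  ex:7  wr:8
I2  is:2  ro:9  ex:14  wr:15  — RAW R5: wait I1 write@8
I3  is:3  ro:4  ex:5  wr:10  — WAR R2: wait I2 read@9
I4  is:16  ro:17  ex:22  wr:23  — struct: M1 busy until I2 writes@15
I5  is:17  ro:24  ex:29  wr:30  — RAW R2: wait I4 write@23
I6  is:18  ro:19  ex:21  wr:22

cycle = 29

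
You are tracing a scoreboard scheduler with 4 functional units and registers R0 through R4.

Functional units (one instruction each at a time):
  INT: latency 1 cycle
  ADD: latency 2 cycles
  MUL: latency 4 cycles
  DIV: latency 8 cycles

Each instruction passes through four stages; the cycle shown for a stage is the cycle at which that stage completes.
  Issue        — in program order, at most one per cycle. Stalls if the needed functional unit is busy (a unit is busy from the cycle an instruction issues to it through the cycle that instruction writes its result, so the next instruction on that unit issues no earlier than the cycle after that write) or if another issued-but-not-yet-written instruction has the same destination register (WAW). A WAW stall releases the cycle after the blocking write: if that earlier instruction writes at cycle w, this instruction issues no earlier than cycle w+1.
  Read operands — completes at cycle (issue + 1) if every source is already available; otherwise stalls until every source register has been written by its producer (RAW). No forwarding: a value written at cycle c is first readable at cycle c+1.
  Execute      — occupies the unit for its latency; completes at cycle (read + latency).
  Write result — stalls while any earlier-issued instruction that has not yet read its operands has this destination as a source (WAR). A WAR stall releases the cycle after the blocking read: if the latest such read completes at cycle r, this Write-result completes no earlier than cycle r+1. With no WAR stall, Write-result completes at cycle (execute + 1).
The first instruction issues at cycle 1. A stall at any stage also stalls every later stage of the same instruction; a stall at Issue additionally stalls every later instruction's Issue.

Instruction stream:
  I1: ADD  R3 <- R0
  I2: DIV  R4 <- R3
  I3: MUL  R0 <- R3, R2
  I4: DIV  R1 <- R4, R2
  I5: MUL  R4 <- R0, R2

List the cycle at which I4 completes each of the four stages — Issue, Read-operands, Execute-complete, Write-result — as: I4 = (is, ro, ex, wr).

I4 = (16, 17, 25, 26)

cycle 1: I1 issues→ADD
cycle 2: I1 reads, I2 issues→DIV
cycle 3: I3 issues→MUL
cycle 4: I1 exec-done
cycle 5: I1 writes R3
cycle 6: I2 reads, I3 reads
cycle 10: I3 exec-done
cycle 11: I3 writes R0
cycle 14: I2 exec-done
cycle 15: I2 writes R4
cycle 16: I4 issues→DIV
cycle 17: I4 reads, I5 issues→MUL
cycle 18: I5 reads
cycle 22: I5 exec-done
cycle 23: I5 writes R4
cycle 25: I4 exec-done
cycle 26: I4 writes R1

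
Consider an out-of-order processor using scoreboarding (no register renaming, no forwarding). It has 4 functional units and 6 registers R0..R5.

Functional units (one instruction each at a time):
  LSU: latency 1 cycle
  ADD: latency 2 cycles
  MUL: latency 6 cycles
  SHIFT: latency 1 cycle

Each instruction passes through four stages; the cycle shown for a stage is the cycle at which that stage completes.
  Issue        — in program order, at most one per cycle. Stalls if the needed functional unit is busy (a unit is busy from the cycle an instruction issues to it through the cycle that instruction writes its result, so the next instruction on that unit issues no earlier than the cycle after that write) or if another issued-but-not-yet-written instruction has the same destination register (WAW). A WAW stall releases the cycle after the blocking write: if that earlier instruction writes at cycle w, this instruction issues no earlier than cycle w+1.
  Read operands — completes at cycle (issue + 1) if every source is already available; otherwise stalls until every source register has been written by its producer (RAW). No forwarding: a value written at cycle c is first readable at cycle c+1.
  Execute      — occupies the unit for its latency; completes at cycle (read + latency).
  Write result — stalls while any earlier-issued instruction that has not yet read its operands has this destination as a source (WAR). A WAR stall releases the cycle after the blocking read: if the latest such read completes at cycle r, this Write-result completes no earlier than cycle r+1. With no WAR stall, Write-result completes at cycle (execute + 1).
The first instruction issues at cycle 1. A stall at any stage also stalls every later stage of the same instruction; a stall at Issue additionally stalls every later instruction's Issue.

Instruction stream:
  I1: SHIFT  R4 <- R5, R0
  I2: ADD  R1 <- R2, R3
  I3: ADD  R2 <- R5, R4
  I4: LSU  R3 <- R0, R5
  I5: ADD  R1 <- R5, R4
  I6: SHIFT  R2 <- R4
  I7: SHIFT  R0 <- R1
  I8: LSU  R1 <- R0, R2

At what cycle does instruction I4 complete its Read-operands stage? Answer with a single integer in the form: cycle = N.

cycle 1: I1 dispatched to SHIFT
cycle 2: I1 operands ready, I2 dispatched to ADD
cycle 3: I1 complete, I2 operands ready
cycle 4: R4←I1
cycle 5: I2 complete
cycle 6: R1←I2
cycle 7: I3 dispatched to ADD
cycle 8: I3 operands ready, I4 dispatched to LSU
cycle 9: I4 operands ready
cycle 10: I3 complete, I4 complete
cycle 11: R2←I3, R3←I4
cycle 12: I5 dispatched to ADD
cycle 13: I5 operands ready, I6 dispatched to SHIFT
cycle 14: I6 operands ready
cycle 15: I5 complete, I6 complete
cycle 16: R1←I5, R2←I6
cycle 17: I7 dispatched to SHIFT
cycle 18: I7 operands ready, I8 dispatched to LSU
cycle 19: I7 complete
cycle 20: R0←I7
cycle 21: I8 operands ready
cycle 22: I8 complete
cycle 23: R1←I8

cycle = 9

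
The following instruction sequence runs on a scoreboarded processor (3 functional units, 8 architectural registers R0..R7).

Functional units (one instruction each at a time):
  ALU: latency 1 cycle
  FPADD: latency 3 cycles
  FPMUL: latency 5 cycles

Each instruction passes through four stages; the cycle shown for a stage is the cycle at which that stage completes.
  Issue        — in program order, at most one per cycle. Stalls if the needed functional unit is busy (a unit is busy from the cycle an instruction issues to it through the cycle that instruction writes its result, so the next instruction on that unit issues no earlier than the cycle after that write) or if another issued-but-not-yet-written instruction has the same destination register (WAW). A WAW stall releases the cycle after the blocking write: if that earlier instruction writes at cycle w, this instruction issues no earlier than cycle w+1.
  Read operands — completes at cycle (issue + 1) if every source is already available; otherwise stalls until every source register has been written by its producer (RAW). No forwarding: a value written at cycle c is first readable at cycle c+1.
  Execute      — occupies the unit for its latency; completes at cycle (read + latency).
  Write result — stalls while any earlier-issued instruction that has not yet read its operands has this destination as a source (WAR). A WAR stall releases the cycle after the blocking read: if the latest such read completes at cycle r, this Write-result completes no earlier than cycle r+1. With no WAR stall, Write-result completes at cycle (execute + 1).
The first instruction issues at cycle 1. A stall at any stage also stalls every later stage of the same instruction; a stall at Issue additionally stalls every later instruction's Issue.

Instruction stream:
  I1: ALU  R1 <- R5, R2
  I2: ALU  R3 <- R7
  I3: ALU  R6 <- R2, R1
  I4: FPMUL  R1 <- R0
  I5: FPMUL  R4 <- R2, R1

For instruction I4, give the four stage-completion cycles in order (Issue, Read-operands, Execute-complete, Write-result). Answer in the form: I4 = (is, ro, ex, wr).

I4 = (10, 11, 16, 17)

I1 -> (1, 2, 3, 4)
I2 -> (5, 6, 7, 8)  // struct: ALU busy until I1 writes@4
I3 -> (9, 10, 11, 12)  // struct: ALU busy until I2 writes@8
I4 -> (10, 11, 16, 17)
I5 -> (18, 19, 24, 25)  // struct: FPMUL busy until I4 writes@17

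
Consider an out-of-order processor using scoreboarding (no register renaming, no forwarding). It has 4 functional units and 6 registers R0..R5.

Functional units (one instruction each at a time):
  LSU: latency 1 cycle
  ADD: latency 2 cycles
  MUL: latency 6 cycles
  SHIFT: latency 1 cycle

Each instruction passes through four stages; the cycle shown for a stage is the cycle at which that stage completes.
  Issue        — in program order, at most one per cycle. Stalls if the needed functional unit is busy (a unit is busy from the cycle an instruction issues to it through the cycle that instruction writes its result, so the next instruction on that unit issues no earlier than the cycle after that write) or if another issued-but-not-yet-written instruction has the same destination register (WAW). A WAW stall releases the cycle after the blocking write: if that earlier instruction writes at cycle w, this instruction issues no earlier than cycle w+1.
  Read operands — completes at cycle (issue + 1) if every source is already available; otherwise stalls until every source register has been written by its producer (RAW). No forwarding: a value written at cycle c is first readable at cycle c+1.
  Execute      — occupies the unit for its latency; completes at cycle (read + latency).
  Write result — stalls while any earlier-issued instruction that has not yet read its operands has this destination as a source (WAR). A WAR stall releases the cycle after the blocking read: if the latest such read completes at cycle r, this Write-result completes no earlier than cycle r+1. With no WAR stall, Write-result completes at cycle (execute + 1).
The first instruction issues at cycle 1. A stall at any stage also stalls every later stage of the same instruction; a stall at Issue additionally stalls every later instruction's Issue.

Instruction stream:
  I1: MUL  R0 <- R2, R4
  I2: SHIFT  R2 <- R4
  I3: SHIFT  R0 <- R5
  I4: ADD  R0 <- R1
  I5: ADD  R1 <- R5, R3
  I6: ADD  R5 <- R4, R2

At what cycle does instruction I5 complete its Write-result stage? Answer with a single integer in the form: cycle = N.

cycle = 23

I1 -> (1, 2, 8, 9)
I2 -> (2, 3, 4, 5)
I3 -> (10, 11, 12, 13)  // WAW R0: wait I1 write@9
I4 -> (14, 15, 17, 18)  // WAW R0: wait I3 write@13
I5 -> (19, 20, 22, 23)  // struct: ADD busy until I4 writes@18
I6 -> (24, 25, 27, 28)  // struct: ADD busy until I5 writes@23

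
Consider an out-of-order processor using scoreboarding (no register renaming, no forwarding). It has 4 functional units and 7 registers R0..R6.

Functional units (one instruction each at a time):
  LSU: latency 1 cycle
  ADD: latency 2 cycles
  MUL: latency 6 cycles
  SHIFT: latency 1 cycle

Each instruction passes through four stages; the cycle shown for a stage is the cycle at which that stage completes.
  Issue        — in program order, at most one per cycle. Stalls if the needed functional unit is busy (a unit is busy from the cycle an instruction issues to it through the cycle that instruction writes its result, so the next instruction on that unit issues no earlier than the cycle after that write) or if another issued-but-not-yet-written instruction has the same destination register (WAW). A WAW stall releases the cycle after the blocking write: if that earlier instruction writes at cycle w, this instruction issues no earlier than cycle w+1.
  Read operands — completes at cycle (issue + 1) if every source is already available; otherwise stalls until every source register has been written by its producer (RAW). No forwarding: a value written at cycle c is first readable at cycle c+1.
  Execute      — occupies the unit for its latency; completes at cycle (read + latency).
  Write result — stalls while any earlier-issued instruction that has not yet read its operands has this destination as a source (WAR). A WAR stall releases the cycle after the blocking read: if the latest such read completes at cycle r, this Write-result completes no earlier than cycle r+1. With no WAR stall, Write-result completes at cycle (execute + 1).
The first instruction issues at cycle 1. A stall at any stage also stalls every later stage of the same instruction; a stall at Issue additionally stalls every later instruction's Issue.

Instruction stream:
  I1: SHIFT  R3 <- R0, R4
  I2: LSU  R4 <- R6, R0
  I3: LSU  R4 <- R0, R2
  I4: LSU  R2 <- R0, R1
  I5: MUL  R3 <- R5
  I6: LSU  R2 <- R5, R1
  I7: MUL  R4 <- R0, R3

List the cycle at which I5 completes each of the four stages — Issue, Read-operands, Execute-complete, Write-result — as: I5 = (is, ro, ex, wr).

I5 = (11, 12, 18, 19)

c1: I1 dispatched to SHIFT
c2: I1 operands ready · I2 dispatched to LSU
c3: I1 complete · I2 operands ready
c4: R3←I1 · I2 complete
c5: R4←I2
c6: I3 dispatched to LSU
c7: I3 operands ready
c8: I3 complete
c9: R4←I3
c10: I4 dispatched to LSU
c11: I4 operands ready · I5 dispatched to MUL
c12: I4 complete · I5 operands ready
c13: R2←I4
c14: I6 dispatched to LSU
c15: I6 operands ready
c16: I6 complete
c17: R2←I6
c18: I5 complete
c19: R3←I5
c20: I7 dispatched to MUL
c21: I7 operands ready
c27: I7 complete
c28: R4←I7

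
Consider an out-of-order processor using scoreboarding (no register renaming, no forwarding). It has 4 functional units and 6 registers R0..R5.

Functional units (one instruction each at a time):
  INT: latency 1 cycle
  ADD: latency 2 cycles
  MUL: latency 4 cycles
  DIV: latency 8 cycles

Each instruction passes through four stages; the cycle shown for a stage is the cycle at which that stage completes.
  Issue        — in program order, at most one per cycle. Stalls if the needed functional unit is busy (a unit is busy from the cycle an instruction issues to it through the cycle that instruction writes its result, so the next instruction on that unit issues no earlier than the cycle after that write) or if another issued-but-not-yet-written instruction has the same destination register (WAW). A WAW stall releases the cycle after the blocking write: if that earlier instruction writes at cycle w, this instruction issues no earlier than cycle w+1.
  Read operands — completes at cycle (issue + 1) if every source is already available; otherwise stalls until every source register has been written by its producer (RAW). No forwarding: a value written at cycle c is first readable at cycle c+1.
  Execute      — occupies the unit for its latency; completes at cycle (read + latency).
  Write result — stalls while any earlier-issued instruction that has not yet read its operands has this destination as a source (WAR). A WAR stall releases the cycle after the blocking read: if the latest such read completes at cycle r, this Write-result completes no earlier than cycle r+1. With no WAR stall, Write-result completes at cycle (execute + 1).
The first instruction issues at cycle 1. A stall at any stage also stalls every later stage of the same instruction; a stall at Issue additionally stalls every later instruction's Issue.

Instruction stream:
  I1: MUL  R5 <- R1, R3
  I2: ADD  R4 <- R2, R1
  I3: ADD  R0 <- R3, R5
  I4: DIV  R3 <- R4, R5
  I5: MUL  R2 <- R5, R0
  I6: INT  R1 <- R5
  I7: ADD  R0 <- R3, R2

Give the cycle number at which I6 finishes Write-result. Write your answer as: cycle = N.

I1  is:1  ro:2  ex:6  wr:7
I2  is:2  ro:3  ex:5  wr:6
I3  is:7  ro:8  ex:10  wr:11  — struct: ADD busy until I2 writes@6
I4  is:8  ro:9  ex:17  wr:18
I5  is:9  ro:12  ex:16  wr:17  — RAW R0: wait I3 write@11
I6  is:10  ro:11  ex:12  wr:13
I7  is:12  ro:19  ex:21  wr:22  — struct: ADD busy until I3 writes@11, RAW R3: wait I4 write@18

cycle = 13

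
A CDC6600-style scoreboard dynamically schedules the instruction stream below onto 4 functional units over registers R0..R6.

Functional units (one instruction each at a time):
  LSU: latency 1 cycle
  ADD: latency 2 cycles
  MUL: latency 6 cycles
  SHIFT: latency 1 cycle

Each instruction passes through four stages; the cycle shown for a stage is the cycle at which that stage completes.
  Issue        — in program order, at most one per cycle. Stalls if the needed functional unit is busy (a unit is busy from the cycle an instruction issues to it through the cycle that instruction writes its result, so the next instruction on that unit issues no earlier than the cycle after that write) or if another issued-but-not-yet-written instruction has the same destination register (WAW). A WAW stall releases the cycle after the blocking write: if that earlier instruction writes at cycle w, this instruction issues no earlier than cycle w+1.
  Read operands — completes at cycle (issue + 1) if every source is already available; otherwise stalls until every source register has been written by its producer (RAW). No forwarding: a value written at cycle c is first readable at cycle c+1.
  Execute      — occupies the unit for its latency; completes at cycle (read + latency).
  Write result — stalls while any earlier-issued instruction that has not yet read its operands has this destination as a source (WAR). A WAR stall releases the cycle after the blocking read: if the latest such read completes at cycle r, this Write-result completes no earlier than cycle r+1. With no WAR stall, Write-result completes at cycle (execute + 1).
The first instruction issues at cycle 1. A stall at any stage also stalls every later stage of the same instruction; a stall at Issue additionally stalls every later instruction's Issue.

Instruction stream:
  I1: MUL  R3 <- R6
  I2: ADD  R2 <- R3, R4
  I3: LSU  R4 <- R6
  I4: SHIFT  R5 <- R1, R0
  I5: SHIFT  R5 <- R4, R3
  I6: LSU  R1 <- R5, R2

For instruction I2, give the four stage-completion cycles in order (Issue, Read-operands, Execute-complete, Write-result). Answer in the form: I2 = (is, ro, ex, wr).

I2 = (2, 10, 12, 13)

I1 -> (1, 2, 8, 9)
I2 -> (2, 10, 12, 13)  // RAW R3: wait I1 write@9
I3 -> (3, 4, 5, 11)  // WAR R4: wait I2 read@10
I4 -> (4, 5, 6, 7)
I5 -> (8, 12, 13, 14)  // struct: SHIFT busy until I4 writes@7, RAW R4: wait I3 write@11
I6 -> (12, 15, 16, 17)  // struct: LSU busy until I3 writes@11, RAW R5: wait I5 write@14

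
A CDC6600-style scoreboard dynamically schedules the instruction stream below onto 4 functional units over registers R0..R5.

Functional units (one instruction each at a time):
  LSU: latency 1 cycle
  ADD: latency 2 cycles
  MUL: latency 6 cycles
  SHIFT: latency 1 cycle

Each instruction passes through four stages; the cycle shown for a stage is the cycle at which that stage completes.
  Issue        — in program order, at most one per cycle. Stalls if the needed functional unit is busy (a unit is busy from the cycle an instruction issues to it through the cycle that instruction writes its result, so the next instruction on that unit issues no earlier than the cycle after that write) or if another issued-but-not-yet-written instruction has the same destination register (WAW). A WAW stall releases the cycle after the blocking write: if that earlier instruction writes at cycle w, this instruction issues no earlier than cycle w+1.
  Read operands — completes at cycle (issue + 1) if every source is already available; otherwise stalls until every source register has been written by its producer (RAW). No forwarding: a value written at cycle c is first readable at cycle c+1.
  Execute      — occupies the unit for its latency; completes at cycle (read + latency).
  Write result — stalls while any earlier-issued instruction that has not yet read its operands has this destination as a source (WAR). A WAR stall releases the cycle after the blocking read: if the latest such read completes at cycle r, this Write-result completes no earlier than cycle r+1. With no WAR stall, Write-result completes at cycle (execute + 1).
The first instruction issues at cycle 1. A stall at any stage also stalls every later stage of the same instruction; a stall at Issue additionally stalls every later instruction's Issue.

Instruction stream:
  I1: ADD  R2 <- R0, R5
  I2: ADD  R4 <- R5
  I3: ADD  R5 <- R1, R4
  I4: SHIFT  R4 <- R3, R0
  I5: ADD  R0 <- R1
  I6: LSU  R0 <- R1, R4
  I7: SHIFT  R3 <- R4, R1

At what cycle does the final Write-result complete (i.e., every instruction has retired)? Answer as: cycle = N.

cycle 1: issue I1 (ADD)
cycle 2: I1 read-ops
cycle 4: I1 finished on ADD
cycle 5: I1→R2
cycle 6: issue I2 (ADD)
cycle 7: I2 read-ops
cycle 9: I2 finished on ADD
cycle 10: I2→R4
cycle 11: issue I3 (ADD)
cycle 12: I3 read-ops | issue I4 (SHIFT)
cycle 13: I4 read-ops
cycle 14: I3 finished on ADD | I4 finished on SHIFT
cycle 15: I3→R5 | I4→R4
cycle 16: issue I5 (ADD)
cycle 17: I5 read-ops
cycle 19: I5 finished on ADD
cycle 20: I5→R0
cycle 21: issue I6 (LSU)
cycle 22: I6 read-ops | issue I7 (SHIFT)
cycle 23: I6 finished on LSU | I7 read-ops
cycle 24: I6→R0 | I7 finished on SHIFT
cycle 25: I7→R3

cycle = 25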